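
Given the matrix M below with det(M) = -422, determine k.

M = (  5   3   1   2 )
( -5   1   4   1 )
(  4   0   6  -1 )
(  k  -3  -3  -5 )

Expanding along the column containing k, det(M) is linear in k: det(M) = (17)·k + (-439).
Set (17)·k + (-439) = -422  ⇒  (17)·k = 17  ⇒  k = 1.

k = 1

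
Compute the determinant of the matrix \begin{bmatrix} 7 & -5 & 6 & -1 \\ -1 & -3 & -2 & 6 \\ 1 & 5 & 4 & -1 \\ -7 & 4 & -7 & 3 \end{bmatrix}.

The determinant is -162.

Expand along row 1:
  + (7) · M_11   where M_11 = det([-3 -2 6; 5 4 -1; 4 -7 3]) = -283
  − (-5) · M_12   where M_12 = det([-1 -2 6; 1 4 -1; -7 -7 3]) = 113
  + (6) · M_13   where M_13 = det([-1 -3 6; 1 5 -1; -7 4 3]) = 203
  − (-1) · M_14   where M_14 = det([-1 -3 -2; 1 5 4; -7 4 -7]) = 36
det = (+1)·(7)·(-283) + (-1)·(-5)·(113) + (+1)·(6)·(203) + (-1)·(-1)·(36) = -162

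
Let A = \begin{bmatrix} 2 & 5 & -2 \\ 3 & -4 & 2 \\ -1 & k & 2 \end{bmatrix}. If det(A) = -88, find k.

Expanding along the column containing k, det(A) is linear in k: det(A) = (-10)·k + (-48).
Set (-10)·k + (-48) = -88  ⇒  (-10)·k = -40  ⇒  k = 4.

4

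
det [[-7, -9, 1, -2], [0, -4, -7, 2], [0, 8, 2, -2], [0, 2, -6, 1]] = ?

-140

Expand along column 1 (it has 3 zeros):
  + (-7) · M_11   where M_11 = det([-4 -7 2; 8 2 -2; 2 -6 1]) = 20
det = (+1)·(-7)·(20) = -140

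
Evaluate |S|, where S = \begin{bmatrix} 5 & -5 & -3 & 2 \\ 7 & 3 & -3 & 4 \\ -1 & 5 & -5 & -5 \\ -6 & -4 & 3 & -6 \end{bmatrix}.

det(S) = 882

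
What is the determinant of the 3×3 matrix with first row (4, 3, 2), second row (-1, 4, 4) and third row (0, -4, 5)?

Expand along column 1:
  + 4 · |4 4; -4 5| = 4·(20 − (-16)) = 144
  − (-1) · |3 2; -4 5| = −(-1)·(15 − (-8)) = 23
Sum: (144) + (23) = 167

The determinant is 167.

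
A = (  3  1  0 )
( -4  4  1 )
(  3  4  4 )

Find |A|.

55

Expand along column 3:
  − 1 · |3 1; 3 4| = −1·(12 − 3) = -9
  + 4 · |3 1; -4 4| = 4·(12 − (-4)) = 64
Sum: (-9) + (64) = 55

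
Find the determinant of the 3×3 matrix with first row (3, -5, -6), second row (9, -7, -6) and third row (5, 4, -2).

Expand along column 1:
  + 3 · |-7 -6; 4 -2| = 3·(14 − (-24)) = 114
  − 9 · |-5 -6; 4 -2| = −9·(10 − (-24)) = -306
  + 5 · |-5 -6; -7 -6| = 5·(30 − 42) = -60
Sum: (114) + (-306) + (-60) = -252

-252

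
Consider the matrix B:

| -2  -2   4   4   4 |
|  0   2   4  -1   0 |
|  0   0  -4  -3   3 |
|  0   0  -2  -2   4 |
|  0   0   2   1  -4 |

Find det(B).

B is block upper-triangular with a 2×2 block and a 3×3 block on the diagonal, so its determinant equals the product of the determinants of the diagonal blocks.
det of the 2×2 block = -4
det of the 3×3 block = -10
det = (-4)·(-10) = 40

40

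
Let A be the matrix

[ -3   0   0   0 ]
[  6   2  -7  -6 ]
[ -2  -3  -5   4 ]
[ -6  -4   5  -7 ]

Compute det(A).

-1497

Expand along row 1 (it has 3 zeros):
  + (-3) · M_11   where M_11 = det([2 -7 -6; -3 -5 4; -4 5 -7]) = 499
det = (+1)·(-3)·(499) = -1497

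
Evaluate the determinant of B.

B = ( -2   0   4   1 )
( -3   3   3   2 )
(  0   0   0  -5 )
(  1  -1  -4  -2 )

det(B) = 90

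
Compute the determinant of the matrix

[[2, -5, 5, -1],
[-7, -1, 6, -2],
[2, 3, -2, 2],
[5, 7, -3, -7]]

Expand along row 1:
  + (2) · M_11   where M_11 = det([-1 6 -2; 3 -2 2; 7 -3 -7]) = 180
  − (-5) · M_12   where M_12 = det([-7 6 -2; 2 -2 2; 5 -3 -7]) = -4
  + (5) · M_13   where M_13 = det([-7 -1 -2; 2 3 2; 5 7 -7]) = 223
  − (-1) · M_14   where M_14 = det([-7 -1 6; 2 3 -2; 5 7 -3]) = -37
det = (+1)·(2)·(180) + (-1)·(-5)·(-4) + (+1)·(5)·(223) + (-1)·(-1)·(-37) = 1418

1418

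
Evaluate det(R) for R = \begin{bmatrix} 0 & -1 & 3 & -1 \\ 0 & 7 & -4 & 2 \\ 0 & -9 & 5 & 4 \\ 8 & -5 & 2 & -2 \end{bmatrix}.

Expand along column 1 (it has 3 zeros):
  − (8) · M_41   where M_41 = det([-1 3 -1; 7 -4 2; -9 5 4]) = -111
det = (-1)·(8)·(-111) = 888

|R| = 888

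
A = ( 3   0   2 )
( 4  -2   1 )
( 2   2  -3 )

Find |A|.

The determinant is 36.

Expand along column 2:
  + (-2) · |3 2; 2 -3| = (-2)·(-9 − 4) = 26
  − 2 · |3 2; 4 1| = −2·(3 − 8) = 10
Sum: (26) + (10) = 36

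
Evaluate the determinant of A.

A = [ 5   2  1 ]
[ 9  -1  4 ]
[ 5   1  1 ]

det(A) = 11

Expand along column 1:
  + 5 · |-1 4; 1 1| = 5·(-1 − 4) = -25
  − 9 · |2 1; 1 1| = −9·(2 − 1) = -9
  + 5 · |2 1; -1 4| = 5·(8 − (-1)) = 45
Sum: (-25) + (-9) + (45) = 11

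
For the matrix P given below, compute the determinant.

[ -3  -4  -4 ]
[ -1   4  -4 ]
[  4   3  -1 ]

det(P) = 120

Expand along row 1:
  + (-3) · |4 -4; 3 -1| = (-3)·(-4 − (-12)) = -24
  − (-4) · |-1 -4; 4 -1| = −(-4)·(1 − (-16)) = 68
  + (-4) · |-1 4; 4 3| = (-4)·(-3 − 16) = 76
Sum: (-24) + (68) + (76) = 120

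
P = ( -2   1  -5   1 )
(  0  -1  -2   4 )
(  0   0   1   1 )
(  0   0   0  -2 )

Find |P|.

The determinant is -4.

P is upper triangular, so det(P) is the product of the diagonal entries:
det = (-2) · (-1) · (1) · (-2) = -4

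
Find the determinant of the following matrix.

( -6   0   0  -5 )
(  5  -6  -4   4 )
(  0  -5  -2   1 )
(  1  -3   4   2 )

-186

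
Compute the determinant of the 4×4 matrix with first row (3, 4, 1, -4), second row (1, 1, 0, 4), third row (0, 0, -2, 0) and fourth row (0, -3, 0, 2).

The determinant is -92.

Expand along row 3 (it has 3 zeros):
  + (-2) · M_33   where M_33 = det([3 4 -4; 1 1 4; 0 -3 2]) = 46
det = (+1)·(-2)·(46) = -92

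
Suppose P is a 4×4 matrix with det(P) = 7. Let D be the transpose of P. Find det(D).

det(Pᵀ) = det(P).
det(D) = (1)·(7) = 7

7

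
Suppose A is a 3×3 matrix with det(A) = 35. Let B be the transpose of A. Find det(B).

35

det(Aᵀ) = det(A).
det(B) = (1)·(35) = 35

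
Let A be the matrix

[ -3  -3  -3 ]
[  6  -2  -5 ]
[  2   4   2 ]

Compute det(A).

Expand along column 1:
  + (-3) · |-2 -5; 4 2| = (-3)·(-4 − (-20)) = -48
  − 6 · |-3 -3; 4 2| = −6·(-6 − (-12)) = -36
  + 2 · |-3 -3; -2 -5| = 2·(15 − 6) = 18
Sum: (-48) + (-36) + (18) = -66

|A| = -66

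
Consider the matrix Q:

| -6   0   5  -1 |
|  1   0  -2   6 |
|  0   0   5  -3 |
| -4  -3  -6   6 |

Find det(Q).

det(Q) = -462

Expand along column 2 (it has 3 zeros):
  + (-3) · M_42   where M_42 = det([-6 5 -1; 1 -2 6; 0 5 -3]) = 154
det = (+1)·(-3)·(154) = -462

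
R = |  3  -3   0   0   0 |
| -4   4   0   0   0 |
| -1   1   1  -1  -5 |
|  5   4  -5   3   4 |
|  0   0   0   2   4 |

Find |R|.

0

R is block lower-triangular with a 2×2 block and a 3×3 block on the diagonal, so its determinant equals the product of the determinants of the diagonal blocks.
det of the 2×2 block = 0
det of the 3×3 block = 34
det = (0)·(34) = 0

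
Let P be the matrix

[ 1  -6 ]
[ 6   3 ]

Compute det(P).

39

det(P) = 1·3 − (-6)·6 = 3 − (-36) = 39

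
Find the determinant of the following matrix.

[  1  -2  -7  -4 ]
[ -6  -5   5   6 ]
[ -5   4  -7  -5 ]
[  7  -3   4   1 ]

-674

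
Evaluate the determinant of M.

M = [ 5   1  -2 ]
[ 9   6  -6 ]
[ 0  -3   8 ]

|M| = 132

Expand along row 3:
  − (-3) · |5 -2; 9 -6| = −(-3)·(-30 − (-18)) = -36
  + 8 · |5 1; 9 6| = 8·(30 − 9) = 168
Sum: (-36) + (168) = 132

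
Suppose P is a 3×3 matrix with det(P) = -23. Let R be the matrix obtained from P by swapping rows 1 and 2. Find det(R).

Swapping two rows multiplies the determinant by −1.
det(R) = (-1)·(-23) = 23

The determinant is 23.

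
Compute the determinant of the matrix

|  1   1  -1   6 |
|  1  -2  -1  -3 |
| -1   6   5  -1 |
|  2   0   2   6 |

Expand along row 4 (it has 1 zero):
  − (2) · M_41   where M_41 = det([1 -1 6; -2 -1 -3; 6 5 -1]) = 12
  − (2) · M_43   where M_43 = det([1 1 6; 1 -2 -3; -1 6 -1]) = 48
  + (6) · M_44   where M_44 = det([1 1 -1; 1 -2 -1; -1 6 5]) = -12
det = (-1)·(2)·(12) + (-1)·(2)·(48) + (+1)·(6)·(-12) = -192

The determinant is -192.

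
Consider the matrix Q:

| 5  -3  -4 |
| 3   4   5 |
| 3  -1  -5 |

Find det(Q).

Expand along column 1:
  + 5 · |4 5; -1 -5| = 5·(-20 − (-5)) = -75
  − 3 · |-3 -4; -1 -5| = −3·(15 − 4) = -33
  + 3 · |-3 -4; 4 5| = 3·(-15 − (-16)) = 3
Sum: (-75) + (-33) + (3) = -105

det(Q) = -105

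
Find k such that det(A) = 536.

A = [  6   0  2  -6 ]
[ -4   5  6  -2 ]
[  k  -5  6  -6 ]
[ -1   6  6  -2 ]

Expanding along the column containing k, det(A) is linear in k: det(A) = (32)·k + (792).
Set (32)·k + (792) = 536  ⇒  (32)·k = -256  ⇒  k = -8.

k = -8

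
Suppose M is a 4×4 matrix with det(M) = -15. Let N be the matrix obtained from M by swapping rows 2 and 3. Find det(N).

15

Swapping two rows multiplies the determinant by −1.
det(N) = (-1)·(-15) = 15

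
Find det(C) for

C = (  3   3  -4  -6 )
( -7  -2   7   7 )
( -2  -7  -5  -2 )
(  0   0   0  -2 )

|C| = 300

Expand along row 4 (it has 3 zeros):
  + (-2) · M_44   where M_44 = det([3 3 -4; -7 -2 7; -2 -7 -5]) = -150
det = (+1)·(-2)·(-150) = 300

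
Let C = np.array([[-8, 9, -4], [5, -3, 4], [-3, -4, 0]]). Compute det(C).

Expand along column 3:
  + (-4) · |5 -3; -3 -4| = (-4)·(-20 − 9) = 116
  − 4 · |-8 9; -3 -4| = −4·(32 − (-27)) = -236
Sum: (116) + (-236) = -120

det(C) = -120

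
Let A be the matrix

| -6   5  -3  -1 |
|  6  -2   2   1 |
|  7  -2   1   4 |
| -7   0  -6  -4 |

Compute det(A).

Expand along row 4 (it has 1 zero):
  − (-7) · M_41   where M_41 = det([5 -3 -1; -2 2 1; -2 1 4]) = 15
  − (-6) · M_43   where M_43 = det([-6 5 -1; 6 -2 1; 7 -2 4]) = -51
  + (-4) · M_44   where M_44 = det([-6 5 -3; 6 -2 2; 7 -2 1]) = 22
det = (-1)·(-7)·(15) + (-1)·(-6)·(-51) + (+1)·(-4)·(22) = -289

|A| = -289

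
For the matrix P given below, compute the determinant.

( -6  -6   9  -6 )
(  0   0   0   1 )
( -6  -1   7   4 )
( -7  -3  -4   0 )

Expand along row 2 (it has 3 zeros):
  + (1) · M_24   where M_24 = det([-6 -6 9; -6 -1 7; -7 -3 -4]) = 387
det = (+1)·(1)·(387) = 387

387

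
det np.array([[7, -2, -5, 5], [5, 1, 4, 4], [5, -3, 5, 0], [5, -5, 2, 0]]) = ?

The determinant is 262.

Expand along column 4 (it has 2 zeros):
  − (5) · M_14   where M_14 = det([5 1 4; 5 -3 5; 5 -5 2]) = 70
  + (4) · M_24   where M_24 = det([7 -2 -5; 5 -3 5; 5 -5 2]) = 153
det = (-1)·(5)·(70) + (+1)·(4)·(153) = 262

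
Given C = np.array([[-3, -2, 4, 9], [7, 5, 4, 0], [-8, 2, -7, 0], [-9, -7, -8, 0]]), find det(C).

|C| = 1476

Expand along column 4 (it has 3 zeros):
  − (9) · M_14   where M_14 = det([7 5 4; -8 2 -7; -9 -7 -8]) = -164
det = (-1)·(9)·(-164) = 1476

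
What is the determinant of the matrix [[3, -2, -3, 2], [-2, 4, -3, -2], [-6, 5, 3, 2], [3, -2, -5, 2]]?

Expand along row 1:
  + (3) · M_11   where M_11 = det([4 -3 -2; 5 3 2; -2 -5 2]) = 144
  − (-2) · M_12   where M_12 = det([-2 -3 -2; -6 3 2; 3 -5 2]) = -128
  + (-3) · M_13   where M_13 = det([-2 4 -2; -6 5 2; 3 -2 2]) = 50
  − (2) · M_14   where M_14 = det([-2 4 -3; -6 5 3; 3 -2 -5]) = -37
det = (+1)·(3)·(144) + (-1)·(-2)·(-128) + (+1)·(-3)·(50) + (-1)·(2)·(-37) = 100

The determinant is 100.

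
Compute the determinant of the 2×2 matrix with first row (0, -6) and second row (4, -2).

The determinant is 24.

det = 0·(-2) − (-6)·4 = 0 − (-24) = 24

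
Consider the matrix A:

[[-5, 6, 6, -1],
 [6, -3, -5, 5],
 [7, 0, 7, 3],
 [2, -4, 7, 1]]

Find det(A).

Expand along row 3 (it has 1 zero):
  + (7) · M_31   where M_31 = det([6 6 -1; -3 -5 5; -4 7 1]) = -301
  + (7) · M_33   where M_33 = det([-5 6 -1; 6 -3 5; 2 -4 1]) = -43
  − (3) · M_34   where M_34 = det([-5 6 6; 6 -3 -5; 2 -4 7]) = -215
det = (+1)·(7)·(-301) + (+1)·(7)·(-43) + (-1)·(3)·(-215) = -1763

The determinant is -1763.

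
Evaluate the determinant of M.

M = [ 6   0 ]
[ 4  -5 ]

The determinant is -30.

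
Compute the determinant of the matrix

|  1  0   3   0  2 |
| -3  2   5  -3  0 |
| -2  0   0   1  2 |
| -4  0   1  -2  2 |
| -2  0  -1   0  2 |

The determinant is -80.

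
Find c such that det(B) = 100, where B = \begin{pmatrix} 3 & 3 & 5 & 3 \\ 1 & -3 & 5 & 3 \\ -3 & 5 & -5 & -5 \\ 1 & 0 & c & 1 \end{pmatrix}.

Expanding along the row containing c, det(B) is linear in c: det(B) = (24)·c + (-20).
Set (24)·c + (-20) = 100  ⇒  (24)·c = 120  ⇒  c = 5.

5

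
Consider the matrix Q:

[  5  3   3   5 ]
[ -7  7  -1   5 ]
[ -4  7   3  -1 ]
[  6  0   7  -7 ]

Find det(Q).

364

Expand along row 4 (it has 1 zero):
  − (6) · M_41   where M_41 = det([3 3 5; 7 -1 5; 7 3 -1]) = 224
  − (7) · M_43   where M_43 = det([5 3 5; -7 7 5; -4 7 -1]) = -396
  + (-7) · M_44   where M_44 = det([5 3 3; -7 7 -1; -4 7 3]) = 152
det = (-1)·(6)·(224) + (-1)·(7)·(-396) + (+1)·(-7)·(152) = 364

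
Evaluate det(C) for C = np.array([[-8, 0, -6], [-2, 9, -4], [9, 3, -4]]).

Expand along row 1:
  + (-8) · |9 -4; 3 -4| = (-8)·(-36 − (-12)) = 192
  + (-6) · |-2 9; 9 3| = (-6)·(-6 − 81) = 522
Sum: (192) + (522) = 714

714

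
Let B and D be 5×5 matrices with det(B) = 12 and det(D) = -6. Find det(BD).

det(BD) = det(B)·det(D) = (12)·(-6) = -72

-72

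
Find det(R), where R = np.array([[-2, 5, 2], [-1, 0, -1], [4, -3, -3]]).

Expand along column 2:
  − 5 · |-1 -1; 4 -3| = −5·(3 − (-4)) = -35
  − (-3) · |-2 2; -1 -1| = −(-3)·(2 − (-2)) = 12
Sum: (-35) + (12) = -23

|R| = -23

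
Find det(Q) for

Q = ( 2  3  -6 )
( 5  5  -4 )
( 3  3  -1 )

det(Q) = -7

Expand along row 1:
  + 2 · |5 -4; 3 -1| = 2·(-5 − (-12)) = 14
  − 3 · |5 -4; 3 -1| = −3·(-5 − (-12)) = -21
  + (-6) · |5 5; 3 3| = (-6)·(15 − 15) = 0
Sum: (14) + (-21) + (0) = -7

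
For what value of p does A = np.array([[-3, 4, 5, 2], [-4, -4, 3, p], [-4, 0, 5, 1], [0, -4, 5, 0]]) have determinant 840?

Expanding along the column containing p, det(A) is linear in p: det(A) = (100)·p + (40).
Set (100)·p + (40) = 840  ⇒  (100)·p = 800  ⇒  p = 8.

p = 8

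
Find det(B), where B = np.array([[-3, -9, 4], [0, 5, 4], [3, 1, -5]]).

Expand along row 2:
  + 5 · |-3 4; 3 -5| = 5·(15 − 12) = 15
  − 4 · |-3 -9; 3 1| = −4·(-3 − (-27)) = -96
Sum: (15) + (-96) = -81

|B| = -81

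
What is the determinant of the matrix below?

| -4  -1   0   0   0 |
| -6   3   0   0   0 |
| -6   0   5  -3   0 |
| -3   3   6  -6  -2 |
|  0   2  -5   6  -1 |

-756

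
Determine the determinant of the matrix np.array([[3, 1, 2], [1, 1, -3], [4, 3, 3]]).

The determinant is 19.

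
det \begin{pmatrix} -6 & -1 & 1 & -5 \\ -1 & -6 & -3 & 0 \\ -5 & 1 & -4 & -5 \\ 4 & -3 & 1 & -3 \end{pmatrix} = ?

The determinant is 1472.

Expand along row 2 (it has 1 zero):
  − (-1) · M_21   where M_21 = det([-1 1 -5; 1 -4 -5; -3 1 -3]) = 56
  + (-6) · M_22   where M_22 = det([-6 1 -5; -5 -4 -5; 4 1 -3]) = -192
  − (-3) · M_23   where M_23 = det([-6 -1 -5; -5 1 -5; 4 -3 -3]) = 88
det = (-1)·(-1)·(56) + (+1)·(-6)·(-192) + (-1)·(-3)·(88) = 1472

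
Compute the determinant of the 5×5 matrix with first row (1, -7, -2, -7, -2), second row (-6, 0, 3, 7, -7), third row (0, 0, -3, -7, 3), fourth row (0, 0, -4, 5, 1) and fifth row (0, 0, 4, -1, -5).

-5712

The matrix is block upper-triangular with a 2×2 block and a 3×3 block on the diagonal, so its determinant equals the product of the determinants of the diagonal blocks.
det of the 2×2 block = -42
det of the 3×3 block = 136
det = (-42)·(136) = -5712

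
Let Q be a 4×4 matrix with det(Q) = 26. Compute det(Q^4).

456976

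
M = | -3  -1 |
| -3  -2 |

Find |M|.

3

det(M) = (-3)·(-2) − (-1)·(-3) = 6 − 3 = 3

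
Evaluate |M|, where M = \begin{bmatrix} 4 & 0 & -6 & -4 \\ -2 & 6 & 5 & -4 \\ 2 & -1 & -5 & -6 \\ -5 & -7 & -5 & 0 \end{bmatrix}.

-740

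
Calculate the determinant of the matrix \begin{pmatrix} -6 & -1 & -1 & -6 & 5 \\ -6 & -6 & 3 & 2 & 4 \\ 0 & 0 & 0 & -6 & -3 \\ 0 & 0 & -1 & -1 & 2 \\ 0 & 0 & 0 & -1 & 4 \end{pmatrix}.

-810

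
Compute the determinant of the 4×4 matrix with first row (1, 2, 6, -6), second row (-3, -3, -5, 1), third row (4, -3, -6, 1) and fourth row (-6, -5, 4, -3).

1118

Expand along row 1:
  + (1) · M_11   where M_11 = det([-3 -5 1; -3 -6 1; -5 4 -3]) = -14
  − (2) · M_12   where M_12 = det([-3 -5 1; 4 -6 1; -6 4 -3]) = -92
  + (6) · M_13   where M_13 = det([-3 -3 1; 4 -3 1; -6 -5 -3]) = -98
  − (-6) · M_14   where M_14 = det([-3 -3 -5; 4 -3 -6; -6 -5 4]) = 256
det = (+1)·(1)·(-14) + (-1)·(2)·(-92) + (+1)·(6)·(-98) + (-1)·(-6)·(256) = 1118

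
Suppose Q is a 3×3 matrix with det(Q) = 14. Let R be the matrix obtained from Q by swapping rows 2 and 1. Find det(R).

det(R) = -14

Swapping two rows multiplies the determinant by −1.
det(R) = (-1)·(14) = -14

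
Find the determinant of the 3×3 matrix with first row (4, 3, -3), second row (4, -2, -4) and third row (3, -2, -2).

Expand along row 1:
  + 4 · |-2 -4; -2 -2| = 4·(4 − 8) = -16
  − 3 · |4 -4; 3 -2| = −3·(-8 − (-12)) = -12
  + (-3) · |4 -2; 3 -2| = (-3)·(-8 − (-6)) = 6
Sum: (-16) + (-12) + (6) = -22

-22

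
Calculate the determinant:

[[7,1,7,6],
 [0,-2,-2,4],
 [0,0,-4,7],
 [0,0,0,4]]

224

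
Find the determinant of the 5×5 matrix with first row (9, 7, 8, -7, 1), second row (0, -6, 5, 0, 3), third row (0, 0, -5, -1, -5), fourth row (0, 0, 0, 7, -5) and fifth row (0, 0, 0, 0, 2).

3780

The matrix is upper triangular, so the determinant is the product of the diagonal entries:
det = (9) · (-6) · (-5) · (7) · (2) = 3780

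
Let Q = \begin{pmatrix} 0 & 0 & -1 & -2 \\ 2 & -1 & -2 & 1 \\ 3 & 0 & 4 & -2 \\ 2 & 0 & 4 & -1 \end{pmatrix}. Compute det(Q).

7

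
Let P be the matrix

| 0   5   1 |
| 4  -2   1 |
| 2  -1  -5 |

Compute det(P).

|P| = 110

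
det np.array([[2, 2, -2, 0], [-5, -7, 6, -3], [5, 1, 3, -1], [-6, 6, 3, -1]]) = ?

516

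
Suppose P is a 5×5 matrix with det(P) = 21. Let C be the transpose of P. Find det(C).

The determinant is 21.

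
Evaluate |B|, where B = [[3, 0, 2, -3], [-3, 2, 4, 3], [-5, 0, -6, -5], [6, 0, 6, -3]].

Expand along column 2 (it has 3 zeros):
  + (2) · M_22   where M_22 = det([3 2 -3; -5 -6 -5; 6 6 -3]) = 36
det = (+1)·(2)·(36) = 72

|B| = 72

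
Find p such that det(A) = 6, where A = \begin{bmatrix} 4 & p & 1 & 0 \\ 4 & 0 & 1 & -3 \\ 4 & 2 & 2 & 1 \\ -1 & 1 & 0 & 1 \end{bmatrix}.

Expanding along the row containing p, det(A) is linear in p: det(A) = (3)·p + (6).
Set (3)·p + (6) = 6  ⇒  (3)·p = 0  ⇒  p = 0.

p = 0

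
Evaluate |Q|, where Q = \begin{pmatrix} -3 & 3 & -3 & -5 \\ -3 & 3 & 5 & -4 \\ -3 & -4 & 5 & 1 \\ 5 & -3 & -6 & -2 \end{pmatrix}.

Expand along row 1:
  + (-3) · M_11   where M_11 = det([3 5 -4; -4 5 1; -3 -6 -2]) = -223
  − (3) · M_12   where M_12 = det([-3 5 -4; -3 5 1; 5 -6 -2]) = 35
  + (-3) · M_13   where M_13 = det([-3 3 -4; -3 -4 1; 5 -3 -2]) = -152
  − (-5) · M_14   where M_14 = det([-3 3 5; -3 -4 5; 5 -3 -6]) = 49
det = (+1)·(-3)·(-223) + (-1)·(3)·(35) + (+1)·(-3)·(-152) + (-1)·(-5)·(49) = 1265

det(Q) = 1265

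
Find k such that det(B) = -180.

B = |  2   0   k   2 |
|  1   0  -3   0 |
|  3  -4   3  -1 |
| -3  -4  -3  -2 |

Expanding along the row containing k, det(B) is linear in k: det(B) = (4)·k + (-168).
Set (4)·k + (-168) = -180  ⇒  (4)·k = -12  ⇒  k = -3.

k = -3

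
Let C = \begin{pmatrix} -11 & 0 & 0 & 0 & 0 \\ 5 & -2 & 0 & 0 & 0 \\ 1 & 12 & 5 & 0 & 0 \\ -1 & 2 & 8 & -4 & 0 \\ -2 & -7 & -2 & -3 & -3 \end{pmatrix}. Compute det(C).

|C| = 1320

C is lower triangular, so det(C) is the product of the diagonal entries:
det = (-11) · (-2) · (5) · (-4) · (-3) = 1320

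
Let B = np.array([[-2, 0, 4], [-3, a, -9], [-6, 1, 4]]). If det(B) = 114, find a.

Expanding along the column containing a, det(B) is linear in a: det(B) = (16)·a + (-30).
Set (16)·a + (-30) = 114  ⇒  (16)·a = 144  ⇒  a = 9.

a = 9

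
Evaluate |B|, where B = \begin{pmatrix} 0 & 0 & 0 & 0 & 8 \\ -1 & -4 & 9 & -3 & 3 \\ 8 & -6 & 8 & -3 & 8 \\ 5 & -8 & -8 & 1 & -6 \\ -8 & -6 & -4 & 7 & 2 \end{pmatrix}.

det(B) = -45472

Expand along row 1 (it has 4 zeros):
  + (8) · M_15   where M_15 = det([-1 -4 9 -3; 8 -6 8 -3; 5 -8 -8 1; -8 -6 -4 7]) = -5684
det = (+1)·(8)·(-5684) = -45472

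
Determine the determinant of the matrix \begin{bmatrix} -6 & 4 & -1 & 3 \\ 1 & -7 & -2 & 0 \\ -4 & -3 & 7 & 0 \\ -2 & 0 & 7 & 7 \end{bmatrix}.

The determinant is 2876.

Expand along column 4 (it has 2 zeros):
  − (3) · M_14   where M_14 = det([1 -7 -2; -4 -3 7; -2 0 7]) = -107
  + (7) · M_44   where M_44 = det([-6 4 -1; 1 -7 -2; -4 -3 7]) = 365
det = (-1)·(3)·(-107) + (+1)·(7)·(365) = 2876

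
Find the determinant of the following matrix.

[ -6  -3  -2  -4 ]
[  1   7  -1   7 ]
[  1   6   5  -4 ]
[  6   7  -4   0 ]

3810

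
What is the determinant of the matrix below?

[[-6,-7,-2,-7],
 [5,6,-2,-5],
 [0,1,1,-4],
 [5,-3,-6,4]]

Expand along row 3 (it has 1 zero):
  − (1) · M_32   where M_32 = det([-6 -2 -7; 5 -2 -5; 5 -6 4]) = 458
  + (1) · M_33   where M_33 = det([-6 -7 -7; 5 6 -5; 5 -3 4]) = 576
  − (-4) · M_34   where M_34 = det([-6 -7 -2; 5 6 -2; 5 -3 -6]) = 202
det = (-1)·(1)·(458) + (+1)·(1)·(576) + (-1)·(-4)·(202) = 926

926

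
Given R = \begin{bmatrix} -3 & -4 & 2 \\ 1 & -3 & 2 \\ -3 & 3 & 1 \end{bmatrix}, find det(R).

det(R) = 43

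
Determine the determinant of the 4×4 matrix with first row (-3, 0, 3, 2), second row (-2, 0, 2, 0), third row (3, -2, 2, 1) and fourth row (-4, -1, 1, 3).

44

Expand along row 2 (it has 2 zeros):
  − (-2) · M_21   where M_21 = det([0 3 2; -2 2 1; -1 1 3]) = 15
  − (2) · M_23   where M_23 = det([-3 0 2; 3 -2 1; -4 -1 3]) = -7
det = (-1)·(-2)·(15) + (-1)·(2)·(-7) = 44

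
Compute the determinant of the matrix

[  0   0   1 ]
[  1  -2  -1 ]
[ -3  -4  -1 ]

Expand along row 1:
  + 1 · |1 -2; -3 -4| = 1·(-4 − 6) = -10

-10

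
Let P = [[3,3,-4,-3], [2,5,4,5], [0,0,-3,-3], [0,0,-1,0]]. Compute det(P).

P is block upper-triangular with a 2×2 block and a 2×2 block on the diagonal, so its determinant equals the product of the determinants of the diagonal blocks.
det of the 2×2 block = 9
det of the 2×2 block = -3
det = (9)·(-3) = -27

det(P) = -27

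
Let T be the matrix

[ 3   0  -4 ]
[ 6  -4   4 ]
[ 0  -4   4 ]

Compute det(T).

Expand along row 1:
  + 3 · |-4 4; -4 4| = 3·(-16 − (-16)) = 0
  + (-4) · |6 -4; 0 -4| = (-4)·(-24 − 0) = 96
Sum: (0) + (96) = 96

det(T) = 96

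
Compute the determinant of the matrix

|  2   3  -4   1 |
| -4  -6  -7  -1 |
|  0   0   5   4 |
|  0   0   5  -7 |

0

The matrix is block upper-triangular with a 2×2 block and a 2×2 block on the diagonal, so its determinant equals the product of the determinants of the diagonal blocks.
det of the 2×2 block = 0
det of the 2×2 block = -55
det = (0)·(-55) = 0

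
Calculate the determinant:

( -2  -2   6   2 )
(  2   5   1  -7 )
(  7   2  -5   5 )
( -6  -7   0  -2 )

1260

Expand along row 4 (it has 1 zero):
  − (-6) · M_41   where M_41 = det([-2 6 2; 5 1 -7; 2 -5 5]) = -228
  + (-7) · M_42   where M_42 = det([-2 6 2; 2 1 -7; 7 -5 5]) = -328
  + (-2) · M_44   where M_44 = det([-2 -2 6; 2 5 1; 7 2 -5]) = -166
det = (-1)·(-6)·(-228) + (+1)·(-7)·(-328) + (+1)·(-2)·(-166) = 1260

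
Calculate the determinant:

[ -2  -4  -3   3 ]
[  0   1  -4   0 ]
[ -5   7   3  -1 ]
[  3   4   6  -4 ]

32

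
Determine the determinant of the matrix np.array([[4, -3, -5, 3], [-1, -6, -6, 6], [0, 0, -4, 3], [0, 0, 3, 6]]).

891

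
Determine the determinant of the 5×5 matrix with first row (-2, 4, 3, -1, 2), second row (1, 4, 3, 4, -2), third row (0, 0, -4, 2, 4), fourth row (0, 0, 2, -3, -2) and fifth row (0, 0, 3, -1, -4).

96

The matrix is block upper-triangular with a 2×2 block and a 3×3 block on the diagonal, so its determinant equals the product of the determinants of the diagonal blocks.
det of the 2×2 block = -12
det of the 3×3 block = -8
det = (-12)·(-8) = 96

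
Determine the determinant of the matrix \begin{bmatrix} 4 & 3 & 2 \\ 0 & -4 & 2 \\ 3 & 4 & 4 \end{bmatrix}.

-54

Expand along column 1:
  + 4 · |-4 2; 4 4| = 4·(-16 − 8) = -96
  + 3 · |3 2; -4 2| = 3·(6 − (-8)) = 42
Sum: (-96) + (42) = -54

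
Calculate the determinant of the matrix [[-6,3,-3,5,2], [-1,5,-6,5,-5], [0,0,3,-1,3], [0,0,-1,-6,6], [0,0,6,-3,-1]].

The matrix is block upper-triangular with a 2×2 block and a 3×3 block on the diagonal, so its determinant equals the product of the determinants of the diagonal blocks.
det of the 2×2 block = -27
det of the 3×3 block = 154
det = (-27)·(154) = -4158

-4158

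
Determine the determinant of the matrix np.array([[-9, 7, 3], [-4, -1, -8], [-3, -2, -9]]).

Expand along column 1:
  + (-9) · |-1 -8; -2 -9| = (-9)·(9 − 16) = 63
  − (-4) · |7 3; -2 -9| = −(-4)·(-63 − (-6)) = -228
  + (-3) · |7 3; -1 -8| = (-3)·(-56 − (-3)) = 159
Sum: (63) + (-228) + (159) = -6

The determinant is -6.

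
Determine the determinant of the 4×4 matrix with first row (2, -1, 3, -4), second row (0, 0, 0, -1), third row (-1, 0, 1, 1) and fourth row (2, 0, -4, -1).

Expand along row 2 (it has 3 zeros):
  + (-1) · M_24   where M_24 = det([2 -1 3; -1 0 1; 2 0 -4]) = 2
det = (+1)·(-1)·(2) = -2

-2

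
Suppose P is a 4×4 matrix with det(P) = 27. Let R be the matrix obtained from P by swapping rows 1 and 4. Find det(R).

Swapping two rows multiplies the determinant by −1.
det(R) = (-1)·(27) = -27

-27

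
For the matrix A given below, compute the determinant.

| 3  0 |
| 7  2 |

det(A) = 3·2 − 0·7 = 6 − 0 = 6

The determinant is 6.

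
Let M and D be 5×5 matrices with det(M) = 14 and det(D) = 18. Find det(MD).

det(MD) = det(M)·det(D) = (14)·(18) = 252

det(MD) = 252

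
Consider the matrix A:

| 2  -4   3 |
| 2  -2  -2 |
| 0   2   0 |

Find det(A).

Expand along row 3:
  − 2 · |2 3; 2 -2| = −2·(-4 − 6) = 20

20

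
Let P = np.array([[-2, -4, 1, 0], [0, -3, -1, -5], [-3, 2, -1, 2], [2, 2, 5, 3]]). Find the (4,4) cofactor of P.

-31

Delete row 4 and column 4; the remaining 3×3 submatrix is [-2 -4 1; 0 -3 -1; -3 2 -1].
Its determinant is -31.
The cofactor carries sign (−1)^(4+4) = +1, so C_{4,4} = +(-31) = -31.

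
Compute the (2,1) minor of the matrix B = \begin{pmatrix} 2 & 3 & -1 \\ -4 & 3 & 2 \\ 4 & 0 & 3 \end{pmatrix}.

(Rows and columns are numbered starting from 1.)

9

Delete row 2 and column 1; the remaining 2×2 submatrix is [3 -1; 0 3].
Its determinant is 3·3 − (-1)·0 = 9.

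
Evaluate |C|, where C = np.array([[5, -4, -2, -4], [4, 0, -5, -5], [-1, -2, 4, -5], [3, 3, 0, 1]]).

883

Expand along row 2 (it has 1 zero):
  − (4) · M_21   where M_21 = det([-4 -2 -4; -2 4 -5; 3 0 1]) = 58
  − (-5) · M_23   where M_23 = det([5 -4 -4; -1 -2 -5; 3 3 1]) = 109
  + (-5) · M_24   where M_24 = det([5 -4 -2; -1 -2 4; 3 3 0]) = -114
det = (-1)·(4)·(58) + (-1)·(-5)·(109) + (+1)·(-5)·(-114) = 883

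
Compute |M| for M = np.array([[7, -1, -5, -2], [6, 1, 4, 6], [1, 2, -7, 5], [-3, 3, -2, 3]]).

|M| = 1025

Expand along row 1:
  + (7) · M_11   where M_11 = det([1 4 6; 2 -7 5; 3 -2 3]) = 127
  − (-1) · M_12   where M_12 = det([6 4 6; 1 -7 5; -3 -2 3]) = -276
  + (-5) · M_13   where M_13 = det([6 1 6; 1 2 5; -3 3 3]) = -18
  − (-2) · M_14   where M_14 = det([6 1 4; 1 2 -7; -3 3 -2]) = 161
det = (+1)·(7)·(127) + (-1)·(-1)·(-276) + (+1)·(-5)·(-18) + (-1)·(-2)·(161) = 1025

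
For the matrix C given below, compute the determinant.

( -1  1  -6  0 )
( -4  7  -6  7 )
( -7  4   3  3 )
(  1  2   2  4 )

-93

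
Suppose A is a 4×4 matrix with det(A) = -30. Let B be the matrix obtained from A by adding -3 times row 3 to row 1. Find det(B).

Adding a multiple of one row to another leaves the determinant unchanged.
det(B) = (1)·(-30) = -30

-30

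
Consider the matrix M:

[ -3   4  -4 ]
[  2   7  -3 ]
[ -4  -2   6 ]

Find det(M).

Expand along row 1:
  + (-3) · |7 -3; -2 6| = (-3)·(42 − 6) = -108
  − 4 · |2 -3; -4 6| = −4·(12 − 12) = 0
  + (-4) · |2 7; -4 -2| = (-4)·(-4 − (-28)) = -96
Sum: (-108) + (0) + (-96) = -204

-204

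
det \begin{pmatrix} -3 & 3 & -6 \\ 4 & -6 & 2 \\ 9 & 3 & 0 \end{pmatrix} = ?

Expand along row 3:
  + 9 · |3 -6; -6 2| = 9·(6 − 36) = -270
  − 3 · |-3 -6; 4 2| = −3·(-6 − (-24)) = -54
Sum: (-270) + (-54) = -324

-324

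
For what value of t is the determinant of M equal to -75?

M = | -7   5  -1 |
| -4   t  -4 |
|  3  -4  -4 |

-1

Expanding along the row containing t, det(M) is linear in t: det(M) = (31)·t + (-44).
Set (31)·t + (-44) = -75  ⇒  (31)·t = -31  ⇒  t = -1.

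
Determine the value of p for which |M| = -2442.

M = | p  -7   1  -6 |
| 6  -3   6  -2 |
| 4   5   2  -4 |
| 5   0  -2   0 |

-1

Expanding along the column containing p, det(M) is linear in p: det(M) = (44)·p + (-2398).
Set (44)·p + (-2398) = -2442  ⇒  (44)·p = -44  ⇒  p = -1.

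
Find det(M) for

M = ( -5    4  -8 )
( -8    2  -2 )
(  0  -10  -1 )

|M| = -562

Expand along column 1:
  + (-5) · |2 -2; -10 -1| = (-5)·(-2 − 20) = 110
  − (-8) · |4 -8; -10 -1| = −(-8)·(-4 − 80) = -672
Sum: (110) + (-672) = -562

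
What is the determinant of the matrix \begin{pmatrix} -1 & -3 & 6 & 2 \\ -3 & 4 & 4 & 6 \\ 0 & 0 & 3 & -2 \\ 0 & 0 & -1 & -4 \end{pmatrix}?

The determinant is 182.

The matrix is block upper-triangular with a 2×2 block and a 2×2 block on the diagonal, so its determinant equals the product of the determinants of the diagonal blocks.
det of the 2×2 block = -13
det of the 2×2 block = -14
det = (-13)·(-14) = 182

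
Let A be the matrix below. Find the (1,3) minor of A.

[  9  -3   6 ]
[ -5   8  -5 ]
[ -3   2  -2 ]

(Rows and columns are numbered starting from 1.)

14

Delete row 1 and column 3; the remaining 2×2 submatrix is [-5 8; -3 2].
Its determinant is (-5)·2 − 8·(-3) = 14.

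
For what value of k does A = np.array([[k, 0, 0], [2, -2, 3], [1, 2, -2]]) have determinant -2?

1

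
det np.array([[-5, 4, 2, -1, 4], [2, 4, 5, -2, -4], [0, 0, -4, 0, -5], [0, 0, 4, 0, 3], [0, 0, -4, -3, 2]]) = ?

The matrix is block upper-triangular with a 2×2 block and a 3×3 block on the diagonal, so its determinant equals the product of the determinants of the diagonal blocks.
det of the 2×2 block = -28
det of the 3×3 block = 24
det = (-28)·(24) = -672

-672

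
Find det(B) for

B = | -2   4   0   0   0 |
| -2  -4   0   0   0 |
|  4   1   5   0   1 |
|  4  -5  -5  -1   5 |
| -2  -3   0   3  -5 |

B is block lower-triangular with a 2×2 block and a 3×3 block on the diagonal, so its determinant equals the product of the determinants of the diagonal blocks.
det of the 2×2 block = 16
det of the 3×3 block = -65
det = (16)·(-65) = -1040

det(B) = -1040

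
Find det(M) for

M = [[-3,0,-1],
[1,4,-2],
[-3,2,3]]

The determinant is -62.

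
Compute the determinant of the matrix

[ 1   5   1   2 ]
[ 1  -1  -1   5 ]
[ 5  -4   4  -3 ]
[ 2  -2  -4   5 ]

590

Expand along row 1:
  + (1) · M_11   where M_11 = det([-1 -1 5; -4 4 -3; -2 -4 5]) = 86
  − (5) · M_12   where M_12 = det([1 -1 5; 5 4 -3; 2 -4 5]) = -101
  + (1) · M_13   where M_13 = det([1 -1 5; 5 -4 -3; 2 -2 5]) = -5
  − (2) · M_14   where M_14 = det([1 -1 -1; 5 -4 4; 2 -2 -4]) = -2
det = (+1)·(1)·(86) + (-1)·(5)·(-101) + (+1)·(1)·(-5) + (-1)·(2)·(-2) = 590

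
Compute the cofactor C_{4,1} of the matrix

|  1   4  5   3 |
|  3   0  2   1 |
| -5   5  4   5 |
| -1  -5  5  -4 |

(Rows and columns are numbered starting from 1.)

Delete row 4 and column 1; the remaining 3×3 submatrix is [4 5 3; 0 2 1; 5 4 5].
Its determinant is 19.
The cofactor carries sign (−1)^(4+1) = −1, so C_{4,1} = −(19) = -19.

-19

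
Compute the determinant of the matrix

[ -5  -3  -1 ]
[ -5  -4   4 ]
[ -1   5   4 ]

The determinant is 161.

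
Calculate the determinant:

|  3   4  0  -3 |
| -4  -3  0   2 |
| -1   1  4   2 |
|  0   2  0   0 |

48

Expand along row 4 (it has 3 zeros):
  + (2) · M_42   where M_42 = det([3 0 -3; -4 0 2; -1 4 2]) = 24
det = (+1)·(2)·(24) = 48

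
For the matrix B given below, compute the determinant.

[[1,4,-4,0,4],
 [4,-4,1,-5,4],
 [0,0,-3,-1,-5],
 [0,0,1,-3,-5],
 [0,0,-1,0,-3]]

The determinant is 400.

B is block upper-triangular with a 2×2 block and a 3×3 block on the diagonal, so its determinant equals the product of the determinants of the diagonal blocks.
det of the 2×2 block = -20
det of the 3×3 block = -20
det = (-20)·(-20) = 400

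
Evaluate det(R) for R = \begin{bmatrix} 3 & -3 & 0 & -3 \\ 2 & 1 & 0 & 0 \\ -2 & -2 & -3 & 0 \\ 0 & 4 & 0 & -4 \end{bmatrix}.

|R| = 180

Expand along column 3 (it has 3 zeros):
  + (-3) · M_33   where M_33 = det([3 -3 -3; 2 1 0; 0 4 -4]) = -60
det = (+1)·(-3)·(-60) = 180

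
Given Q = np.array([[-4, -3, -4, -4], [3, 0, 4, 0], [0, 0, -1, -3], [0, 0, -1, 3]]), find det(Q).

-54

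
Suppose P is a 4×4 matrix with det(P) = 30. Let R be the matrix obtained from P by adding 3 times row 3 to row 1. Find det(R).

Adding a multiple of one row to another leaves the determinant unchanged.
det(R) = (1)·(30) = 30

The determinant is 30.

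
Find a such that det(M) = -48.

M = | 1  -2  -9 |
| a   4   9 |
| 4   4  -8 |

1

Expanding along the column containing a, det(M) is linear in a: det(M) = (-52)·a + (4).
Set (-52)·a + (4) = -48  ⇒  (-52)·a = -52  ⇒  a = 1.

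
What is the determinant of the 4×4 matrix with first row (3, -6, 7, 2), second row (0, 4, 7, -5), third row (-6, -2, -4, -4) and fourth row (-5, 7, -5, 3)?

Expand along row 2 (it has 1 zero):
  + (4) · M_22   where M_22 = det([3 7 2; -6 -4 -4; -5 -5 3]) = 190
  − (7) · M_23   where M_23 = det([3 -6 2; -6 -2 -4; -5 7 3]) = -266
  + (-5) · M_24   where M_24 = det([3 -6 7; -6 -2 -4; -5 7 -5]) = -190
det = (+1)·(4)·(190) + (-1)·(7)·(-266) + (+1)·(-5)·(-190) = 3572

The determinant is 3572.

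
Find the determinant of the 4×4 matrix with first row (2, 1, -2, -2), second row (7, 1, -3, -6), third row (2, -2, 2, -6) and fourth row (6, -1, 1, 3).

14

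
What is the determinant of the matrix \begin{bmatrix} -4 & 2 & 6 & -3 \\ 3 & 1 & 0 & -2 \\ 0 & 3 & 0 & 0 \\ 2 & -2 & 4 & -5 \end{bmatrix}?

Expand along row 3 (it has 3 zeros):
  − (3) · M_32   where M_32 = det([-4 6 -3; 3 0 -2; 2 4 -5]) = -2
det = (-1)·(3)·(-2) = 6

6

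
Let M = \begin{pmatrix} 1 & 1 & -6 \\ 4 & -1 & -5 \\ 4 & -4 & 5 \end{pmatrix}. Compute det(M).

7

Expand along column 1:
  + 1 · |-1 -5; -4 5| = 1·(-5 − 20) = -25
  − 4 · |1 -6; -4 5| = −4·(5 − 24) = 76
  + 4 · |1 -6; -1 -5| = 4·(-5 − 6) = -44
Sum: (-25) + (76) + (-44) = 7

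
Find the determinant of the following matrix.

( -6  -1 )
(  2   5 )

-28

det = (-6)·5 − (-1)·2 = -30 − (-2) = -28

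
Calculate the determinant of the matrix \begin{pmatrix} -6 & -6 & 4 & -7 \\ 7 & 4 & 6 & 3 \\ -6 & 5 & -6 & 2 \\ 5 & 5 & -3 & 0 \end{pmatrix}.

-2997

Expand along row 4 (it has 1 zero):
  − (5) · M_41   where M_41 = det([-6 4 -7; 4 6 3; 5 -6 2]) = 226
  + (5) · M_42   where M_42 = det([-6 4 -7; 7 6 3; -6 -6 2]) = -266
  − (-3) · M_43   where M_43 = det([-6 -6 -7; 7 4 3; -6 5 2]) = -179
det = (-1)·(5)·(226) + (+1)·(5)·(-266) + (-1)·(-3)·(-179) = -2997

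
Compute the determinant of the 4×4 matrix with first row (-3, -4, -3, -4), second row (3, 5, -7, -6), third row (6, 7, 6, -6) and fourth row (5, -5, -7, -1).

The determinant is 5534.

Expand along row 1:
  + (-3) · M_11   where M_11 = det([5 -7 -6; 7 6 -6; -5 -7 -1]) = -385
  − (-4) · M_12   where M_12 = det([3 -7 -6; 6 6 -6; 5 -7 -1]) = 456
  + (-3) · M_13   where M_13 = det([3 5 -6; 6 7 -6; 5 -5 -1]) = 159
  − (-4) · M_14   where M_14 = det([3 5 -7; 6 7 6; 5 -5 -7]) = 758
det = (+1)·(-3)·(-385) + (-1)·(-4)·(456) + (+1)·(-3)·(159) + (-1)·(-4)·(758) = 5534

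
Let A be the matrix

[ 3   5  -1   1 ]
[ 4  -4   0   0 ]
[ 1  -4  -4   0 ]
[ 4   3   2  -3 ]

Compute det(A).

-508

Expand along row 2 (it has 2 zeros):
  − (4) · M_21   where M_21 = det([5 -1 1; -4 -4 0; 3 2 -3]) = 76
  + (-4) · M_22   where M_22 = det([3 -1 1; 1 -4 0; 4 2 -3]) = 51
det = (-1)·(4)·(76) + (+1)·(-4)·(51) = -508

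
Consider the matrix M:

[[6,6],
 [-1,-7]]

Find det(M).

det(M) = 6·(-7) − 6·(-1) = -42 − (-6) = -36

The determinant is -36.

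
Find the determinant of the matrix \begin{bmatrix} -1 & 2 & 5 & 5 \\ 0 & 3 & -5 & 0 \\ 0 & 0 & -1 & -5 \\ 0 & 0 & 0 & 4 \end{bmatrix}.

The matrix is upper triangular, so the determinant is the product of the diagonal entries:
det = (-1) · (3) · (-1) · (4) = 12

12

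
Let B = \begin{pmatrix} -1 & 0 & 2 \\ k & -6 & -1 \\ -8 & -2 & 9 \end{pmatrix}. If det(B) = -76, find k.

k = 9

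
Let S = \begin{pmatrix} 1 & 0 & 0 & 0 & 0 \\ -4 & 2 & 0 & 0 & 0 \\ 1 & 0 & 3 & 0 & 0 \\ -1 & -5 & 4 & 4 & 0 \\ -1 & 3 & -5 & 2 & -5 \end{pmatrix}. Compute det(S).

The determinant is -120.

S is lower triangular, so det(S) is the product of the diagonal entries:
det = (1) · (2) · (3) · (4) · (-5) = -120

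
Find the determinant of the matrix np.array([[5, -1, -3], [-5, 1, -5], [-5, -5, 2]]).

The determinant is -240.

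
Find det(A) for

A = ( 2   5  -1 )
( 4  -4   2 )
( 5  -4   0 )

Expand along column 3:
  + (-1) · |4 -4; 5 -4| = (-1)·(-16 − (-20)) = -4
  − 2 · |2 5; 5 -4| = −2·(-8 − 25) = 66
Sum: (-4) + (66) = 62

62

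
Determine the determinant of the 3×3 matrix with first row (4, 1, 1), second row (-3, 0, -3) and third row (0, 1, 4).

Expand along row 2:
  − (-3) · |1 1; 1 4| = −(-3)·(4 − 1) = 9
  − (-3) · |4 1; 0 1| = −(-3)·(4 − 0) = 12
Sum: (9) + (12) = 21

The determinant is 21.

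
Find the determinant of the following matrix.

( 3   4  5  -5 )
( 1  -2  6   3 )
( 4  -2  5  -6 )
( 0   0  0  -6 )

The determinant is -672.

Expand along row 4 (it has 3 zeros):
  + (-6) · M_44   where M_44 = det([3 4 5; 1 -2 6; 4 -2 5]) = 112
det = (+1)·(-6)·(112) = -672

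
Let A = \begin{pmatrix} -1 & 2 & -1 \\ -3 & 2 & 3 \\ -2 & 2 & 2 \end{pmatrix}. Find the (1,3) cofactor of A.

-2

Delete row 1 and column 3; the remaining 2×2 submatrix is [-3 2; -2 2].
Its determinant is (-3)·2 − 2·(-2) = -2.
The cofactor carries sign (−1)^(1+3) = +1, so C_{1,3} = +(-2) = -2.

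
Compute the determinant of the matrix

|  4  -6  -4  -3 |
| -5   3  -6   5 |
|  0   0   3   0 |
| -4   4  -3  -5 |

Expand along row 3 (it has 3 zeros):
  + (3) · M_33   where M_33 = det([4 -6 -3; -5 3 5; -4 4 -5]) = 154
det = (+1)·(3)·(154) = 462

The determinant is 462.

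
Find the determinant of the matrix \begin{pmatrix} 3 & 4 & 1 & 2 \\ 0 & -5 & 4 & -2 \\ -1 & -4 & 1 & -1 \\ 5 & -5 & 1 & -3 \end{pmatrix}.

Expand along row 2 (it has 1 zero):
  + (-5) · M_22   where M_22 = det([3 1 2; -1 1 -1; 5 1 -3]) = -26
  − (4) · M_23   where M_23 = det([3 4 2; -1 -4 -1; 5 -5 -3]) = 39
  + (-2) · M_24   where M_24 = det([3 4 1; -1 -4 1; 5 -5 1]) = 52
det = (+1)·(-5)·(-26) + (-1)·(4)·(39) + (+1)·(-2)·(52) = -130

-130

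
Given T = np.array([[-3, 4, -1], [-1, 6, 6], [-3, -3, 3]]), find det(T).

-189

Expand along column 1:
  + (-3) · |6 6; -3 3| = (-3)·(18 − (-18)) = -108
  − (-1) · |4 -1; -3 3| = −(-1)·(12 − 3) = 9
  + (-3) · |4 -1; 6 6| = (-3)·(24 − (-6)) = -90
Sum: (-108) + (9) + (-90) = -189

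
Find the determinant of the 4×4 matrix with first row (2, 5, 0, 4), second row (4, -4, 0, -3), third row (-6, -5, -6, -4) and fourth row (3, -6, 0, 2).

Expand along column 3 (it has 3 zeros):
  + (-6) · M_33   where M_33 = det([2 5 4; 4 -4 -3; 3 -6 2]) = -185
det = (+1)·(-6)·(-185) = 1110

1110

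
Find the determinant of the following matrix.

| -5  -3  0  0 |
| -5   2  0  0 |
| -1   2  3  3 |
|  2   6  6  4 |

The matrix is block lower-triangular with a 2×2 block and a 2×2 block on the diagonal, so its determinant equals the product of the determinants of the diagonal blocks.
det of the 2×2 block = -25
det of the 2×2 block = -6
det = (-25)·(-6) = 150

150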